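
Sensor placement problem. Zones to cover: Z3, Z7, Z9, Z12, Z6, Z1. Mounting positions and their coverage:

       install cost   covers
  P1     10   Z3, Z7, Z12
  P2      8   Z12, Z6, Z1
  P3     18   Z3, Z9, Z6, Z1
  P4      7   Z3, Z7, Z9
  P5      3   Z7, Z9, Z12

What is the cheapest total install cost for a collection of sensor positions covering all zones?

15

P2, P4 cover every zone at install cost 8 + 7 = 15.
Any cover uses at least 2 sensor positions; among all covering selections none totals below 15.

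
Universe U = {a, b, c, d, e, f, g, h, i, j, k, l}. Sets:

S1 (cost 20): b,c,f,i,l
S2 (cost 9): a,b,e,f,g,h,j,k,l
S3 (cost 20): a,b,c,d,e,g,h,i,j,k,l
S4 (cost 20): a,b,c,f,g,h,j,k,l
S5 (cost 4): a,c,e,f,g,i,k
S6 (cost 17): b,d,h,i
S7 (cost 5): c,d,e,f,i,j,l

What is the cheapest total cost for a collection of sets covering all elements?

S2, S7 cover every element at cost 9 + 5 = 14.
Any cover uses at least 2 sets; among all covering selections none totals below 14.
Greedy by coverage-per-cost would pick S5, S7, S2 for 18 — worse than the optimum 14.

14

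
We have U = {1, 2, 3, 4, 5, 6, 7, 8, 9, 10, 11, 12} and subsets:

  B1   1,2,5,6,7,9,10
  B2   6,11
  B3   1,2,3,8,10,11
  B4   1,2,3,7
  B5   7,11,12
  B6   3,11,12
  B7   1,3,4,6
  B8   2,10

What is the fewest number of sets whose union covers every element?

4

B1, B3, B5, B7 together cover {1, 2, 3, 4, 5, 6, 7, 8, 9, 10, 11, 12} — every element.
No 3 of the 8 sets cover everything (all 56 triples fall short), so 4 is minimum.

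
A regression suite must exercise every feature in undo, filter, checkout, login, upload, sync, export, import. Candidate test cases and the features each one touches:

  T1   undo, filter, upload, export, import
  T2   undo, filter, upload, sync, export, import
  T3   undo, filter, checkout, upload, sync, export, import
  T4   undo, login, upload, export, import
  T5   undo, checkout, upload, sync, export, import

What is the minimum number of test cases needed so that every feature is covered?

T3, T4 together cover {undo, filter, checkout, login, upload, sync, export, import} — every feature.
No single test case contains all 8 features, so 2 is optimal.

2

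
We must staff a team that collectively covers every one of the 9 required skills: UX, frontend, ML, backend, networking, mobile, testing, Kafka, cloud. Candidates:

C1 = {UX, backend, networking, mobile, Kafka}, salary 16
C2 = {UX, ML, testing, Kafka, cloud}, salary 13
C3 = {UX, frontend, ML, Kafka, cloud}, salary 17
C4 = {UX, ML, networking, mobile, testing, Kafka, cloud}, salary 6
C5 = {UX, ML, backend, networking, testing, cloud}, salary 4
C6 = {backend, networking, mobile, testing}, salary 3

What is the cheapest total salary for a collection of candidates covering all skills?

C3, C6 cover every skill at salary 17 + 3 = 20.
Any cover uses at least 2 candidates; among all covering selections none totals below 20.

20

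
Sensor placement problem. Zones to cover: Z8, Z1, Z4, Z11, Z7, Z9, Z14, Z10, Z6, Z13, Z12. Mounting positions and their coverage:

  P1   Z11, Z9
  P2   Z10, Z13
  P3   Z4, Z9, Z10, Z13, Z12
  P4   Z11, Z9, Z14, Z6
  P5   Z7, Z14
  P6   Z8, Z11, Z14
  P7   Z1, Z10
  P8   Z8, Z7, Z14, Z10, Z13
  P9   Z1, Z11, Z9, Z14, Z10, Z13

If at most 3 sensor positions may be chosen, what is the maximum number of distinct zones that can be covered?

Choosing P3, P4, P8 covers {Z8, Z4, Z11, Z7, Z9, Z14, Z10, Z6, Z13, Z12} — 10 zones.
No choice of 3 sensor positions does better; here Z1 is left uncovered.

10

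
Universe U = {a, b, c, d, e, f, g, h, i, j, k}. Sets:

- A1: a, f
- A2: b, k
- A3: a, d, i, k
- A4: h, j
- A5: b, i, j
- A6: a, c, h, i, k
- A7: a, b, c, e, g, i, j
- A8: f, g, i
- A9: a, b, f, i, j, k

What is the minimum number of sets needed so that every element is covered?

4

A1, A3, A4, A7 together cover {a, b, c, d, e, f, g, h, i, j, k} — every element.
No 3 of the 9 sets cover everything (all 84 triples fall short), so 4 is minimum.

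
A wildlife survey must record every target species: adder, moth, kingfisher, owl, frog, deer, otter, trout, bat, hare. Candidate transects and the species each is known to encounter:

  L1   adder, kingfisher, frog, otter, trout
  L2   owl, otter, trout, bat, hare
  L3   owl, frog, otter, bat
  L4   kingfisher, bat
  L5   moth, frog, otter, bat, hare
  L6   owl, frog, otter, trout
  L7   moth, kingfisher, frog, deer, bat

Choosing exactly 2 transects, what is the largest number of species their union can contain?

Choosing L2, L7 covers {moth, kingfisher, owl, frog, deer, otter, trout, bat, hare} — 9 species.
No choice of 2 transects does better; here adder is left uncovered.

9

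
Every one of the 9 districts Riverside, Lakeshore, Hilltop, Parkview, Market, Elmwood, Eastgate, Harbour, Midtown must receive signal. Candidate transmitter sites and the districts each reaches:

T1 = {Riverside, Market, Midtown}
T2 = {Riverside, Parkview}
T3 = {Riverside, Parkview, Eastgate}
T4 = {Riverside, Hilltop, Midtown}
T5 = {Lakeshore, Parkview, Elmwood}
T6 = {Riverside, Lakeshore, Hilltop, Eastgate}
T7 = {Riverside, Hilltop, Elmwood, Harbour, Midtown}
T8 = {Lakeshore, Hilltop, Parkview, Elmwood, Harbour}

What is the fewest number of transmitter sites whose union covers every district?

3

T1, T3, T8 together cover {Riverside, Lakeshore, Hilltop, Parkview, Market, Elmwood, Eastgate, Harbour, Midtown} — every district.
No 2 of the 8 transmitter sites cover everything (all 28 pairs fall short), so 3 is minimum.
Greedy (largest uncovered first) would take T7, T3, T1, T5 — 4 transmitter sites — but 3 suffice.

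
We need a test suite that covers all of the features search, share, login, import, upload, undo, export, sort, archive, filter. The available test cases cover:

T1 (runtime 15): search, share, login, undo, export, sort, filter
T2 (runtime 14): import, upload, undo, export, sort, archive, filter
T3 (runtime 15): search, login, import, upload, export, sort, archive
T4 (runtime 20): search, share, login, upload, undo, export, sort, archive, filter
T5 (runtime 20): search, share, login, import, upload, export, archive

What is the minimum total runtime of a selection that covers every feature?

29

T1, T2 cover every feature at runtime 15 + 14 = 29.
Any cover uses at least 2 test cases; among all covering selections none totals below 29.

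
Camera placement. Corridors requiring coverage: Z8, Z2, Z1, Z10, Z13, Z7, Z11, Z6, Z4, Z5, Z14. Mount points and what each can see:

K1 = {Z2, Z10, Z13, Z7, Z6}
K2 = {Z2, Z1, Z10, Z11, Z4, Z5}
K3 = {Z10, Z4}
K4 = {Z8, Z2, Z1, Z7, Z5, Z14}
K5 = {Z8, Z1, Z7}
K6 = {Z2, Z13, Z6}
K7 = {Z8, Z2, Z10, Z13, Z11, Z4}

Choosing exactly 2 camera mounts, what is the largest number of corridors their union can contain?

Choosing K4, K7 covers {Z8, Z2, Z1, Z10, Z13, Z7, Z11, Z4, Z5, Z14} — 10 corridors.
No choice of 2 camera mounts does better; here Z6 is left uncovered.

10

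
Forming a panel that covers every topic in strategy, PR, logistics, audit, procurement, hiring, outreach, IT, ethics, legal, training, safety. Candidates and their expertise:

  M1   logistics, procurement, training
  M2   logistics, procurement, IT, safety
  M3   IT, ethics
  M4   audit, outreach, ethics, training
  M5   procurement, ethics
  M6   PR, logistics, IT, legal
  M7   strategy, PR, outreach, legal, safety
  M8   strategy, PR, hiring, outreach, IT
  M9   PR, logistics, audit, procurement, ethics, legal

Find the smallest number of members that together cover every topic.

M1, M2, M8, M9 together cover {strategy, PR, logistics, audit, procurement, hiring, outreach, IT, ethics, legal, training, safety} — every topic.
No 3 of the 9 members cover everything (all 84 triples fall short), so 4 is minimum.

4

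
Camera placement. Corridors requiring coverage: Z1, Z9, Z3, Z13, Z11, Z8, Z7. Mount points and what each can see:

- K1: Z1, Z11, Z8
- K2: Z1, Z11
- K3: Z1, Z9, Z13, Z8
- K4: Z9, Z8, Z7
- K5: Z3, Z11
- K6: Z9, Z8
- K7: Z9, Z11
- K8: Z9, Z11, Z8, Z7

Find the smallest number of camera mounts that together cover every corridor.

3

K3, K4, K5 together cover {Z1, Z9, Z3, Z13, Z11, Z8, Z7} — every corridor.
No 2 of the 8 camera mounts cover everything (all 28 pairs fall short), so 3 is minimum.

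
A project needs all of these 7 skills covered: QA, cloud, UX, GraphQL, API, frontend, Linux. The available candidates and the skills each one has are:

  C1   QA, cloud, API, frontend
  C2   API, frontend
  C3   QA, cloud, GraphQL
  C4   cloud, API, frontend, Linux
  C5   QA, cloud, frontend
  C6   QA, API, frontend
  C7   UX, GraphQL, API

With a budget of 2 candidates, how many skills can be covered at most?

6

Choosing C1, C7 covers {QA, cloud, UX, GraphQL, API, frontend} — 6 skills.
No choice of 2 candidates does better; here Linux is left uncovered.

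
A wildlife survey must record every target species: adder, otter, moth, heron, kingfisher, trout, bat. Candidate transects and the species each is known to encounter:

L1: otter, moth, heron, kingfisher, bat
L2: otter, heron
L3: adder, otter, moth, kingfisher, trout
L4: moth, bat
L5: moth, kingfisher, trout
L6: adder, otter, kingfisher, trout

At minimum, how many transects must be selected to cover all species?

L1, L3 together cover {adder, otter, moth, heron, kingfisher, trout, bat} — every species.
No single transect contains all 7 species, so 2 is optimal.

2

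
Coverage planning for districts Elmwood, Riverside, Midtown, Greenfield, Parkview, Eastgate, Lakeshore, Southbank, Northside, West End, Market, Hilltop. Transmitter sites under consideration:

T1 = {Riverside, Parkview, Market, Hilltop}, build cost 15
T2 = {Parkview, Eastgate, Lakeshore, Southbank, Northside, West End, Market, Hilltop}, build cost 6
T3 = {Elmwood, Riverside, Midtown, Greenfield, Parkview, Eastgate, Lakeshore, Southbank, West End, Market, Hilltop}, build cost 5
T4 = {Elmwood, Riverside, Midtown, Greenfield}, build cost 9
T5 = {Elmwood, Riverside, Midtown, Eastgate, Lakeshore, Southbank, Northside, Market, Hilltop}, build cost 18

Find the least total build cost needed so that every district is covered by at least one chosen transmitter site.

T2, T3 cover every district at build cost 6 + 5 = 11.
Any cover uses at least 2 transmitter sites; among all covering selections none totals below 11.

11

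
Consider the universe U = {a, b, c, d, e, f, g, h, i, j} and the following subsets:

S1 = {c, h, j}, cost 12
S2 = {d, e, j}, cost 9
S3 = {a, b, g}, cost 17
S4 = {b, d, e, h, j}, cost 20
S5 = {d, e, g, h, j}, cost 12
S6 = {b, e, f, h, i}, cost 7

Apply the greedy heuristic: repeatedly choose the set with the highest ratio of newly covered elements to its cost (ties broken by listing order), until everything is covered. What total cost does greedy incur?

Pick 1: S6 adds 5 new (b, e, f, h, i) at cost 7 (ratio 5/7).
Pick 2: S5 adds 3 new (d, g, j) at cost 12 (ratio 3/12).
Pick 3: S1 adds 1 new (c) at cost 12 (ratio 1/12).
Pick 4: S3 adds 1 new (a) at cost 17 (ratio 1/17).
Greedy total cost: 7 + 12 + 12 + 17 = 48. (The true optimum is 45, so greedy overshoots here.)

48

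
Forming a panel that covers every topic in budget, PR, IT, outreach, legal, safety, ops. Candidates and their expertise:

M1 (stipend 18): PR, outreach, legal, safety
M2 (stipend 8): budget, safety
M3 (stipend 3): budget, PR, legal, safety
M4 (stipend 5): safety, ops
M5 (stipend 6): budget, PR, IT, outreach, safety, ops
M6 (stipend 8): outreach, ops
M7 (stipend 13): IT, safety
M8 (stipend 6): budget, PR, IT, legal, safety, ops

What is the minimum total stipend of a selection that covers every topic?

M3, M5 cover every topic at stipend 3 + 6 = 9.
Any cover uses at least 2 members; among all covering selections none totals below 9.

9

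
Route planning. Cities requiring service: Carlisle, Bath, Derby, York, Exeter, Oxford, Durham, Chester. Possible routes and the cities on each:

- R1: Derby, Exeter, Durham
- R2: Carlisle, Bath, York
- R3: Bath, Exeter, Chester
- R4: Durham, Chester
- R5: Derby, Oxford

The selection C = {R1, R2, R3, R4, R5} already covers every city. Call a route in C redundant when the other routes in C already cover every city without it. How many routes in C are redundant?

Drop R1: the rest still cover every city — redundant.
Drop R2: Carlisle, York uncovered — not redundant.
Drop R3: the rest still cover every city — redundant.
Drop R4: the rest still cover every city — redundant.
Drop R5: Oxford uncovered — not redundant.
3 redundant: R1, R3, R4.

3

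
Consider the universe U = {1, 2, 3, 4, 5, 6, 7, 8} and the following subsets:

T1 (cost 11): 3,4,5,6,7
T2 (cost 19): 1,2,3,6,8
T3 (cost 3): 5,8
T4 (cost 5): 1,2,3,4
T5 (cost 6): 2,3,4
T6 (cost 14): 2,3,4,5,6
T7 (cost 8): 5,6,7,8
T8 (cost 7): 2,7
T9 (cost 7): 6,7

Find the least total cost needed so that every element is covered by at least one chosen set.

T4, T7 cover every element at cost 5 + 8 = 13.
Any cover uses at least 2 sets; among all covering selections none totals below 13.
Greedy by coverage-per-cost would pick T4, T3, T9 for 15 — worse than the optimum 13.

13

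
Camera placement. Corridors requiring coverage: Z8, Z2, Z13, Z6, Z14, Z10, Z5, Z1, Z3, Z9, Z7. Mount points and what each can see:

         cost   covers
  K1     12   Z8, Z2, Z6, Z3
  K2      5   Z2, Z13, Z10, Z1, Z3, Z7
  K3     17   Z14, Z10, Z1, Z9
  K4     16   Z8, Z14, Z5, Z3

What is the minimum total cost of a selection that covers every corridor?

50

K1, K2, K3, K4 cover every corridor at cost 12 + 5 + 17 + 16 = 50.
Any cover uses at least 4 camera mounts; among all covering selections none totals below 50.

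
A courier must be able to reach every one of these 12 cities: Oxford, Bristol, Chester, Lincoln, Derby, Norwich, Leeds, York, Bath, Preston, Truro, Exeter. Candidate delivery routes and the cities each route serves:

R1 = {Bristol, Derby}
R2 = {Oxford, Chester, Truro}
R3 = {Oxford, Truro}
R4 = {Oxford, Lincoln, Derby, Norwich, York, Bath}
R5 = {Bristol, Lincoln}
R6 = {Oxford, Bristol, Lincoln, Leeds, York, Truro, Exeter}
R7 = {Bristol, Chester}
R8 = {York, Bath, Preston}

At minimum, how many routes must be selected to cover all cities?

R2, R4, R6, R8 together cover {Oxford, Bristol, Chester, Lincoln, Derby, Norwich, Leeds, York, Bath, Preston, Truro, Exeter} — every city.
No 3 of the 8 routes cover everything (all 56 triples fall short), so 4 is minimum.

4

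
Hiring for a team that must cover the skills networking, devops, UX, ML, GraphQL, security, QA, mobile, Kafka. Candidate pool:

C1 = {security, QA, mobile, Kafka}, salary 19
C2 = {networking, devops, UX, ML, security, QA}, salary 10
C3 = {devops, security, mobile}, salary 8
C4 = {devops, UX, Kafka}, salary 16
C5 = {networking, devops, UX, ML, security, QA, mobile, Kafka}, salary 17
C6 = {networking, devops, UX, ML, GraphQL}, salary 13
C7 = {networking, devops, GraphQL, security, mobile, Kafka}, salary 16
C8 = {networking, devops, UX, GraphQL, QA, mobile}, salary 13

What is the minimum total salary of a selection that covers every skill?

C2, C7 cover every skill at salary 10 + 16 = 26.
Any cover uses at least 2 candidates; among all covering selections none totals below 26.

26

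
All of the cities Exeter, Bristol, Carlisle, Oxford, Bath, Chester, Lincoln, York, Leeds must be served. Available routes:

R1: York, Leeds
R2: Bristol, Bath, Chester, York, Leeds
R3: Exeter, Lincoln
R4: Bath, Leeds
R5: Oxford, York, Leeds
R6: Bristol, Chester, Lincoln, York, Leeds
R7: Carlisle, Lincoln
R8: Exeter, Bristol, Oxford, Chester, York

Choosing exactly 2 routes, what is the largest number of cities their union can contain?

7

Choosing R2, R3 covers {Exeter, Bristol, Bath, Chester, Lincoln, York, Leeds} — 7 cities.
No choice of 2 routes does better; here Carlisle, Oxford are left uncovered.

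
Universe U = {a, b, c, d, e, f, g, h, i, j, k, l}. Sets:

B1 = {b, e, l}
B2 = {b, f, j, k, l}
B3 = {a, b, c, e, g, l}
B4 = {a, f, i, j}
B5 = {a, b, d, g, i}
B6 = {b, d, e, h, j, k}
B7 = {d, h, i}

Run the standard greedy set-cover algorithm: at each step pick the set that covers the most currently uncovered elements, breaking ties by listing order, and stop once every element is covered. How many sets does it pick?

3

Pick 1: B3 covers 6 new elements (a, b, c, e, g, l).
Pick 2: B6 covers 4 new elements (d, h, j, k).
Pick 3: B4 covers 2 new elements (f, i).
Greedy uses 3 sets.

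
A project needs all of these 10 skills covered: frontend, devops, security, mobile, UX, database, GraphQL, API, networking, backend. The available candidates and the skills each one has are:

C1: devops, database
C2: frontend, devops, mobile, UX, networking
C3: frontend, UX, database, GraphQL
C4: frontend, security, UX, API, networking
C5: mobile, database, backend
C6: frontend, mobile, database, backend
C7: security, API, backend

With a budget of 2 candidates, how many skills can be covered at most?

8

Choosing C2, C7 covers {frontend, devops, security, mobile, UX, API, networking, backend} — 8 skills.
No choice of 2 candidates does better; here database, GraphQL are left uncovered.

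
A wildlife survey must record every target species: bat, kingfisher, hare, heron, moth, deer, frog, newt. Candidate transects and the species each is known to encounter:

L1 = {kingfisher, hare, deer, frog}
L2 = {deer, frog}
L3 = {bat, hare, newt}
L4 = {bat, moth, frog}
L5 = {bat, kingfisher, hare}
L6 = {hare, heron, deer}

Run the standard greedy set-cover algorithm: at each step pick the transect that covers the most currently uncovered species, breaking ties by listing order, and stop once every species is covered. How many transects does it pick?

Pick 1: L1 covers 4 new species (kingfisher, hare, deer, frog).
Pick 2: L3 covers 2 new species (bat, newt).
Pick 3: L4 covers 1 new species (moth).
Pick 4: L6 covers 1 new species (heron).
Greedy uses 4 transects.

4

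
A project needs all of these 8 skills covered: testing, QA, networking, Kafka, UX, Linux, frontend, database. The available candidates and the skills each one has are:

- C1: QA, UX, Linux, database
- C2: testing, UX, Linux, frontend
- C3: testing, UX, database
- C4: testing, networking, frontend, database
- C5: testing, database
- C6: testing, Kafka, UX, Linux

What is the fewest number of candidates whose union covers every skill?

C1, C4, C6 together cover {testing, QA, networking, Kafka, UX, Linux, frontend, database} — every skill.
No 2 of the 6 candidates cover everything (all 15 pairs fall short), so 3 is minimum.

3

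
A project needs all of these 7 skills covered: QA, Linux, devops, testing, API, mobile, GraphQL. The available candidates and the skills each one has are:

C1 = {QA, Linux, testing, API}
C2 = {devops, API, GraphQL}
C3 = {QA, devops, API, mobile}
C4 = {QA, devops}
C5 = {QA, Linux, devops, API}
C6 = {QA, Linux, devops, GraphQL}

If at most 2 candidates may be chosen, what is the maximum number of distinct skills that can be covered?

6

Choosing C1, C2 covers {QA, Linux, devops, testing, API, GraphQL} — 6 skills.
No choice of 2 candidates does better; here mobile is left uncovered.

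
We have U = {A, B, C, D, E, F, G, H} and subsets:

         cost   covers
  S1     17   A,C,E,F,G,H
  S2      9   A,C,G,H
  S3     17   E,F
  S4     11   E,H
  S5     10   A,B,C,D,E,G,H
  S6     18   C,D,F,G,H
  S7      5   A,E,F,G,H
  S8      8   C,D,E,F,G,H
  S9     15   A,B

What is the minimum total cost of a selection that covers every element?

S5, S7 cover every element at cost 10 + 5 = 15.
Any cover uses at least 2 sets; among all covering selections none totals below 15.

15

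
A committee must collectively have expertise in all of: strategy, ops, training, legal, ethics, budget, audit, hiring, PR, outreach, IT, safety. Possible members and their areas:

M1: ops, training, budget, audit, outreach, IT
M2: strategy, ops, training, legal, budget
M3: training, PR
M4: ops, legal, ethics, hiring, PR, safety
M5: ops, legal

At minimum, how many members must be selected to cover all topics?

3

M1, M2, M4 together cover {strategy, ops, training, legal, ethics, budget, audit, hiring, PR, outreach, IT, safety} — every topic.
No 2 of the 5 members cover everything (all 10 pairs fall short), so 3 is minimum.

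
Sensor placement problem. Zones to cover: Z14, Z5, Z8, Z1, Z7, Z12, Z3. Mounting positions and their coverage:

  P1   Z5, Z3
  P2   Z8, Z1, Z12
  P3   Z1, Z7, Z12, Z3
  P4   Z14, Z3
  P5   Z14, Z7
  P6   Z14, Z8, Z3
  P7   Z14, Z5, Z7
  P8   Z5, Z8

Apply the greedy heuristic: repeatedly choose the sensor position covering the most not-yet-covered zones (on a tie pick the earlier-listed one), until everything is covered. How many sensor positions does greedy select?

Pick 1: P3 covers 4 new zones (Z1, Z7, Z12, Z3).
Pick 2: P6 covers 2 new zones (Z14, Z8).
Pick 3: P1 covers 1 new zones (Z5).
Greedy uses 3 sensor positions.

3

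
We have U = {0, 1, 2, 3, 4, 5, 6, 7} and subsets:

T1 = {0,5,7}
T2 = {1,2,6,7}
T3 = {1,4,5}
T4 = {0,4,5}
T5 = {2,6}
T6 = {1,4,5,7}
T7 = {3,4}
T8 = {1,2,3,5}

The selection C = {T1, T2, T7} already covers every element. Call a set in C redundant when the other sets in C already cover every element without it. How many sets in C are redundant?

Drop T1: 0, 5 uncovered — not redundant.
Drop T2: 1, 2, 6 uncovered — not redundant.
Drop T7: 3, 4 uncovered — not redundant.
None of the sets in C is redundant.

0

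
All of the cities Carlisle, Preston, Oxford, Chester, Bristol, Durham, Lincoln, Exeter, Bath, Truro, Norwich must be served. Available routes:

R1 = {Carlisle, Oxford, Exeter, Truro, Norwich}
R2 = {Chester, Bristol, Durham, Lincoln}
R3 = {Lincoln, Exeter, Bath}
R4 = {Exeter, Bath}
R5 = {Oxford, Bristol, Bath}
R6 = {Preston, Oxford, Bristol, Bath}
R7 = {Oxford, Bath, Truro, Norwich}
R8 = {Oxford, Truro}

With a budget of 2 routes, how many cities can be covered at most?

9

Choosing R1, R2 covers {Carlisle, Oxford, Chester, Bristol, Durham, Lincoln, Exeter, Truro, Norwich} — 9 cities.
No choice of 2 routes does better; here Preston, Bath are left uncovered.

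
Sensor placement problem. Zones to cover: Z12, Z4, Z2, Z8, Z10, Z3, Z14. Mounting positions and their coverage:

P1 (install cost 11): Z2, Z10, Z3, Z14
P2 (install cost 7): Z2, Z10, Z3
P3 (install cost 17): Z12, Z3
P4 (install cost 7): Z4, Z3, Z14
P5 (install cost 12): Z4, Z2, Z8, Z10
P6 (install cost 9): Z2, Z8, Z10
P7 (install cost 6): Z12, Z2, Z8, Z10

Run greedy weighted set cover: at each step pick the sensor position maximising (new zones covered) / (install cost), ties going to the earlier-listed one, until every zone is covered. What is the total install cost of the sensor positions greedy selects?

13

Pick 1: P7 adds 4 new (Z12, Z2, Z8, Z10) at install cost 6 (ratio 4/6).
Pick 2: P4 adds 3 new (Z4, Z3, Z14) at install cost 7 (ratio 3/7).
Greedy total install cost: 6 + 7 = 13.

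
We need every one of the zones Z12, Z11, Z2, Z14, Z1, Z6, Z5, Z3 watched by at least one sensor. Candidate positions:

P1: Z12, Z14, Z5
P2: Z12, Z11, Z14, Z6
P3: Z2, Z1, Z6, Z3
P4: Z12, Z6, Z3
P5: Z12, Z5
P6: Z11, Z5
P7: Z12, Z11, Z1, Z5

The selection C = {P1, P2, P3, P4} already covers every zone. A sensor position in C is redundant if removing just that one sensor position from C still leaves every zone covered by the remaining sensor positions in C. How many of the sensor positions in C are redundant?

Drop P1: Z5 uncovered — not redundant.
Drop P2: Z11 uncovered — not redundant.
Drop P3: Z2, Z1 uncovered — not redundant.
Drop P4: the rest still cover every zone — redundant.
1 redundant: P4.

1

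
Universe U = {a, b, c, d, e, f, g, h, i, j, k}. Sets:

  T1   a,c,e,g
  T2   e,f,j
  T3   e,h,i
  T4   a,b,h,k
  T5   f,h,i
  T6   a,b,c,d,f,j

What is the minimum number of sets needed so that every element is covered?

T1, T3, T4, T6 together cover {a, b, c, d, e, f, g, h, i, j, k} — every element.
No 3 of the 6 sets cover everything (all 20 triples fall short), so 4 is minimum.

4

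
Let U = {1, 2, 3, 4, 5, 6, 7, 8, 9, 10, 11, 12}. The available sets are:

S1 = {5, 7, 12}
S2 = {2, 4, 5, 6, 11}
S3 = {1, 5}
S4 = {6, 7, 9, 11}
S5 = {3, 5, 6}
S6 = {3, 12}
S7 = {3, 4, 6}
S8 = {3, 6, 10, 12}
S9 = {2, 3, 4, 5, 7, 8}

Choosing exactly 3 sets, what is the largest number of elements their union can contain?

Choosing S4, S8, S9 covers {2, 3, 4, 5, 6, 7, 8, 9, 10, 11, 12} — 11 elements.
No choice of 3 sets does better; here 1 is left uncovered.

11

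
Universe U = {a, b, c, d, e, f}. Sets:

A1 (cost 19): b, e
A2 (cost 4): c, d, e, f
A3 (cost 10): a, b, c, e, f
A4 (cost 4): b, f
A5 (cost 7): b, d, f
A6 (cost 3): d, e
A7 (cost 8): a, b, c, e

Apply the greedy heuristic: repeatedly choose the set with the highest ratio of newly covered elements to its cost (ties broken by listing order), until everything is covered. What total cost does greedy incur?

Pick 1: A2 adds 4 new (c, d, e, f) at cost 4 (ratio 4/4).
Pick 2: A4 adds 1 new (b) at cost 4 (ratio 1/4).
Pick 3: A7 adds 1 new (a) at cost 8 (ratio 1/8).
Greedy total cost: 4 + 4 + 8 = 16. (The true optimum is 12, so greedy overshoots here.)

16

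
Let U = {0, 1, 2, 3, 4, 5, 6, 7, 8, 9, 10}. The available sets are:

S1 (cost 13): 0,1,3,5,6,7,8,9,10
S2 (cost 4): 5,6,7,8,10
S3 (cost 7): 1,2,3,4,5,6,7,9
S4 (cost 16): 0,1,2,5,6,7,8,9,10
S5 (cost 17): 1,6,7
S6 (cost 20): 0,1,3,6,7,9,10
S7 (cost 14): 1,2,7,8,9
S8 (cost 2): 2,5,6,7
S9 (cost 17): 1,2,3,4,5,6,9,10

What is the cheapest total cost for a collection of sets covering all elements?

S1, S3 cover every element at cost 13 + 7 = 20.
Any cover uses at least 2 sets; among all covering selections none totals below 20.

20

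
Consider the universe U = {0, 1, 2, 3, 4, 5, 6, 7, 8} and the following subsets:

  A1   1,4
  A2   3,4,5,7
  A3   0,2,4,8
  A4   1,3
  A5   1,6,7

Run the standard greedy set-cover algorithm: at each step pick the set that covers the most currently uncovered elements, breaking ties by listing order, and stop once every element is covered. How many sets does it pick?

3

Pick 1: A2 covers 4 new elements (3, 4, 5, 7).
Pick 2: A3 covers 3 new elements (0, 2, 8).
Pick 3: A5 covers 2 new elements (1, 6).
Greedy uses 3 sets.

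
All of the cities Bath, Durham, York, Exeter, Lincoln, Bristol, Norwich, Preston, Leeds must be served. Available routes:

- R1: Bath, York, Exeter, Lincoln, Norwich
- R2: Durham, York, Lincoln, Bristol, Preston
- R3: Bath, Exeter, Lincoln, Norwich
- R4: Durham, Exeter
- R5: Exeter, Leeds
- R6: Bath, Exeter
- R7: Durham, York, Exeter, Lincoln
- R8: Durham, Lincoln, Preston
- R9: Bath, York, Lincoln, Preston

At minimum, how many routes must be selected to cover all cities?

3

R1, R2, R5 together cover {Bath, Durham, York, Exeter, Lincoln, Bristol, Norwich, Preston, Leeds} — every city.
No 2 of the 9 routes cover everything (all 36 pairs fall short), so 3 is minimum.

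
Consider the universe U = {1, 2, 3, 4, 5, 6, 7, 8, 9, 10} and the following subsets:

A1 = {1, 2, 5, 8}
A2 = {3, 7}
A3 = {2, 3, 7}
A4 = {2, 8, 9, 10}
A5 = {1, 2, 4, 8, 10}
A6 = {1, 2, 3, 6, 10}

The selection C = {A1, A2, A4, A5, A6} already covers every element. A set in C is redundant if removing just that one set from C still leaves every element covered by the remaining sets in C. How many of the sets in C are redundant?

0

Drop A1: 5 uncovered — not redundant.
Drop A2: 7 uncovered — not redundant.
Drop A4: 9 uncovered — not redundant.
Drop A5: 4 uncovered — not redundant.
Drop A6: 6 uncovered — not redundant.
None of the sets in C is redundant.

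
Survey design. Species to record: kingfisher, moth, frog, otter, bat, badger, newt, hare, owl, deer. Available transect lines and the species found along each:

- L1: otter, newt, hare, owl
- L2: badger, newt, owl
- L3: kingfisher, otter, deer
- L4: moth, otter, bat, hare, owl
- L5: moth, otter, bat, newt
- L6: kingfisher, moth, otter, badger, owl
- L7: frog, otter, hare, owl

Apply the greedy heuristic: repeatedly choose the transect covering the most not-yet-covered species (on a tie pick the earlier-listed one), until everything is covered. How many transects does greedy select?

4

Pick 1: L4 covers 5 new species (moth, otter, bat, hare, owl).
Pick 2: L2 covers 2 new species (badger, newt).
Pick 3: L3 covers 2 new species (kingfisher, deer).
Pick 4: L7 covers 1 new species (frog).
Greedy uses 4 transects.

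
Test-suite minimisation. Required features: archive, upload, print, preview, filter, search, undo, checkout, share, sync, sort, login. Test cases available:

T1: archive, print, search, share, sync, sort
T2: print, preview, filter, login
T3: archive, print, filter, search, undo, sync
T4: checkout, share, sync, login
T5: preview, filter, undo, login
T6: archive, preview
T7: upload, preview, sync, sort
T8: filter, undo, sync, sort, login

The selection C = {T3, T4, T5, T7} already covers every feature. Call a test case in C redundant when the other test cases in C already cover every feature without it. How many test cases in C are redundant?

1

Drop T3: archive, print, search uncovered — not redundant.
Drop T4: checkout, share uncovered — not redundant.
Drop T5: the rest still cover every feature — redundant.
Drop T7: upload, sort uncovered — not redundant.
1 redundant: T5.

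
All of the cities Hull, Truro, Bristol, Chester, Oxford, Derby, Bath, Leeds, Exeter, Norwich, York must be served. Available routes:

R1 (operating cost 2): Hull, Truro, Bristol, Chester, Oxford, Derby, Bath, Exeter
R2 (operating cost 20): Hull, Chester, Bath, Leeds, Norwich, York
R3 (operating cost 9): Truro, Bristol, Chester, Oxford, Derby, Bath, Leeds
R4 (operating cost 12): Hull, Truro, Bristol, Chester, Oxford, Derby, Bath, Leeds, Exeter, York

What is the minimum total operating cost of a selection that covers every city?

22

R1, R2 cover every city at operating cost 2 + 20 = 22.
Any cover uses at least 2 routes; among all covering selections none totals below 22.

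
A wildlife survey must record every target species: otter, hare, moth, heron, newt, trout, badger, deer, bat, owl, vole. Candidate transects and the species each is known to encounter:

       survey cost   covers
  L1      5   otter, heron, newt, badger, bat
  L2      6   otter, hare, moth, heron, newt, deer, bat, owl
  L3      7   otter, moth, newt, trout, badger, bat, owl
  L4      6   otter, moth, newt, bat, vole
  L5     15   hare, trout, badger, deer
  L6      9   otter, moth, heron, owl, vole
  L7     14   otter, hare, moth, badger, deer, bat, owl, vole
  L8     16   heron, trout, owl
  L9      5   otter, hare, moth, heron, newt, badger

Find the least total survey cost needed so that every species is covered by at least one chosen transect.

19

L2, L3, L4 cover every species at survey cost 6 + 7 + 6 = 19.
Any cover uses at least 3 transects; among all covering selections none totals below 19.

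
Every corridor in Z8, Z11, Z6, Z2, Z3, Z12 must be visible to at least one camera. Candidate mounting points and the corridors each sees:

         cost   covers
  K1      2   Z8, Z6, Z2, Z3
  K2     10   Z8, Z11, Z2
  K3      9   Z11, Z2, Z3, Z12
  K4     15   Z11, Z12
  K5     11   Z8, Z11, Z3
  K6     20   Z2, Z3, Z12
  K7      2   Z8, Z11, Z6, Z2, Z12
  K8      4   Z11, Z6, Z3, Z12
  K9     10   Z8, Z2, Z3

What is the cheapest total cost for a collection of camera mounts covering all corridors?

4

K1, K7 cover every corridor at cost 2 + 2 = 4.
Any cover uses at least 2 camera mounts; among all covering selections none totals below 4.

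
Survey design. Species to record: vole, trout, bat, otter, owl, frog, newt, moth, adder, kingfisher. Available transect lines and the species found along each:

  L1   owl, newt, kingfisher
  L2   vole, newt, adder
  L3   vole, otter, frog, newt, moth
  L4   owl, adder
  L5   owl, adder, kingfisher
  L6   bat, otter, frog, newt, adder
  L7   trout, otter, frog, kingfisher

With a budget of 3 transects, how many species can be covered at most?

9

Choosing L1, L3, L6 covers {vole, bat, otter, owl, frog, newt, moth, adder, kingfisher} — 9 species.
No choice of 3 transects does better; here trout is left uncovered.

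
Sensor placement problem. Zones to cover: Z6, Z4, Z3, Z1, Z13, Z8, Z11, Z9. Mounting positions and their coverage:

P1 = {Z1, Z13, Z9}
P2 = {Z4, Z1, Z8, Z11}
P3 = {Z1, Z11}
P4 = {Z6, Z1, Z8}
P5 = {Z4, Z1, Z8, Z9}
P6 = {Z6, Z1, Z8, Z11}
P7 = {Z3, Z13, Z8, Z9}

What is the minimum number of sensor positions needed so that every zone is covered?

3

P2, P4, P7 together cover {Z6, Z4, Z3, Z1, Z13, Z8, Z11, Z9} — every zone.
No 2 of the 7 sensor positions cover everything (all 21 pairs fall short), so 3 is minimum.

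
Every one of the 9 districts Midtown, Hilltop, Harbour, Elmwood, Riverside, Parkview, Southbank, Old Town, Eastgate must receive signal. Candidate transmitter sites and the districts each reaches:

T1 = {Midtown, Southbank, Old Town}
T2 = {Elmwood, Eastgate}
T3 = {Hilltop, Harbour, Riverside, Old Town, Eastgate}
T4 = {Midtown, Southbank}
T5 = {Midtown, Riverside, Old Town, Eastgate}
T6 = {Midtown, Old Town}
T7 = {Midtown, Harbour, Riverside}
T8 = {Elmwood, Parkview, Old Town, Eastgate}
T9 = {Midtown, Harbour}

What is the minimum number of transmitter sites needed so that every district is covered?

T1, T3, T8 together cover {Midtown, Hilltop, Harbour, Elmwood, Riverside, Parkview, Southbank, Old Town, Eastgate} — every district.
No 2 of the 9 transmitter sites cover everything (all 36 pairs fall short), so 3 is minimum.

3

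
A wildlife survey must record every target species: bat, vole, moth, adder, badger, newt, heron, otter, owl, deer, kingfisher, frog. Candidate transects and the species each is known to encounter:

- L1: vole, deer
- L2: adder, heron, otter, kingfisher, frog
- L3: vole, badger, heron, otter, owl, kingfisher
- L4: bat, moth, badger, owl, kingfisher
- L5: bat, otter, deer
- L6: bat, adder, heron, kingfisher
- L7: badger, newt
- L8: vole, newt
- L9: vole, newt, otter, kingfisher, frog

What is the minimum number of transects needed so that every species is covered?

L1, L2, L4, L7 together cover {bat, vole, moth, adder, badger, newt, heron, otter, owl, deer, kingfisher, frog} — every species.
No 3 of the 9 transects cover everything (all 84 triples fall short), so 4 is minimum.
Greedy (largest uncovered first) would take L3, L2, L4, L1, L7 — 5 transects — but 4 suffice.

4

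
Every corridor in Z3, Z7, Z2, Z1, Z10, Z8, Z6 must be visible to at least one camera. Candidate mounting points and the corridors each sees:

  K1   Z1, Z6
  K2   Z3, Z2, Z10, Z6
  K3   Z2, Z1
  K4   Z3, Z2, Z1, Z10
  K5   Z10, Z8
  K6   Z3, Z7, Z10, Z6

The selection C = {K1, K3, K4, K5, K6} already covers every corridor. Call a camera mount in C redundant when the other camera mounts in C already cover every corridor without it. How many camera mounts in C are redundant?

3

Drop K1: the rest still cover every corridor — redundant.
Drop K3: the rest still cover every corridor — redundant.
Drop K4: the rest still cover every corridor — redundant.
Drop K5: Z8 uncovered — not redundant.
Drop K6: Z7 uncovered — not redundant.
3 redundant: K1, K3, K4.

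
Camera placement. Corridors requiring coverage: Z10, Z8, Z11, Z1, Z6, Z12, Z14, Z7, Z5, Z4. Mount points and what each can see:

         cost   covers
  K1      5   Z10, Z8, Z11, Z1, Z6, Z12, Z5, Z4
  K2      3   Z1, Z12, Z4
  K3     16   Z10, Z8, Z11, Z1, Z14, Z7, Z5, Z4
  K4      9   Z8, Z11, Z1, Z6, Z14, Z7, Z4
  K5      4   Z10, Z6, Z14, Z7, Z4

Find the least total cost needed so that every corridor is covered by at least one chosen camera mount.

K1, K5 cover every corridor at cost 5 + 4 = 9.
Any cover uses at least 2 camera mounts; among all covering selections none totals below 9.

9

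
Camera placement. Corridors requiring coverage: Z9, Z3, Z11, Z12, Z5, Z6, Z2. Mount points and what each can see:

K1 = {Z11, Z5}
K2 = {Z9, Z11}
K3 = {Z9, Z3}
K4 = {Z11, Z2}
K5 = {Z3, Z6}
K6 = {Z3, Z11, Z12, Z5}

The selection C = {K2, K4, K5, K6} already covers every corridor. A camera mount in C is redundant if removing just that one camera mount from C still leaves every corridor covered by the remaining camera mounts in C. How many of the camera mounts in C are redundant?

0

Drop K2: Z9 uncovered — not redundant.
Drop K4: Z2 uncovered — not redundant.
Drop K5: Z6 uncovered — not redundant.
Drop K6: Z12, Z5 uncovered — not redundant.
None of the camera mounts in C is redundant.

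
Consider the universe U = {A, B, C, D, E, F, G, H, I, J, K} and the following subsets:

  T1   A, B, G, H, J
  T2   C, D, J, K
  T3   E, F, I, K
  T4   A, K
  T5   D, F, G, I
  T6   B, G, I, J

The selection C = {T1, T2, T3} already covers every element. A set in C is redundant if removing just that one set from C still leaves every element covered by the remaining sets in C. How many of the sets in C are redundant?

Drop T1: A, B, G, H uncovered — not redundant.
Drop T2: C, D uncovered — not redundant.
Drop T3: E, F, I uncovered — not redundant.
None of the sets in C is redundant.

0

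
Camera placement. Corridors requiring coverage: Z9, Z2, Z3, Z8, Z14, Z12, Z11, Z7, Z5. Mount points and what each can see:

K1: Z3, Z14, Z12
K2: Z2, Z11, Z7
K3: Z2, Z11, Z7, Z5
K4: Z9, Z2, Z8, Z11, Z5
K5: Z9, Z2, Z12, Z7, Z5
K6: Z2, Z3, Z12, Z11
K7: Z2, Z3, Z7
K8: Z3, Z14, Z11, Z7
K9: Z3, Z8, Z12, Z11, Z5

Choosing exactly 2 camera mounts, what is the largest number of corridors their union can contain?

Choosing K1, K4 covers {Z9, Z2, Z3, Z8, Z14, Z12, Z11, Z5} — 8 corridors.
No choice of 2 camera mounts does better; here Z7 is left uncovered.

8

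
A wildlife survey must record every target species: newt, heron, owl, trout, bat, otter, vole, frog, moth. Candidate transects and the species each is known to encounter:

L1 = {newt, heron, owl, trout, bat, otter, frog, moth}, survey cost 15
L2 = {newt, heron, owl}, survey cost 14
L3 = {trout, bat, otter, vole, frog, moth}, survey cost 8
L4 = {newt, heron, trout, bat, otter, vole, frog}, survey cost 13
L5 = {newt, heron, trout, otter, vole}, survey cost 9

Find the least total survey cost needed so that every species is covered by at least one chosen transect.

L2, L3 cover every species at survey cost 14 + 8 = 22.
Any cover uses at least 2 transects; among all covering selections none totals below 22.

22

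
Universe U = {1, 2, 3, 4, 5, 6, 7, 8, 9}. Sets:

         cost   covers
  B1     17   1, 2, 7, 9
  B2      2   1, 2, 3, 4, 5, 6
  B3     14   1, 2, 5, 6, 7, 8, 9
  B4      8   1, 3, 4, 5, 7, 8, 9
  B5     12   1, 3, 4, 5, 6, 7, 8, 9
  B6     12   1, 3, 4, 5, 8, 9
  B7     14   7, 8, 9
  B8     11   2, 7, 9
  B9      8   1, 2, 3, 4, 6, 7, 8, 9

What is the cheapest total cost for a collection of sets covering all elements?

10

B2, B4 cover every element at cost 2 + 8 = 10.
Any cover uses at least 2 sets; among all covering selections none totals below 10.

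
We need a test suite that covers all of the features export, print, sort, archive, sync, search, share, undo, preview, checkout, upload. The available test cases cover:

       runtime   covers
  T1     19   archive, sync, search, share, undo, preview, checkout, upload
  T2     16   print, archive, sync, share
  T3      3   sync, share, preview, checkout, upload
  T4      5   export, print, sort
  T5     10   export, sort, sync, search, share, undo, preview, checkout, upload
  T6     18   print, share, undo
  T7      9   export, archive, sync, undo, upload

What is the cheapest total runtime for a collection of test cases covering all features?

24

T1, T4 cover every feature at runtime 19 + 5 = 24.
Any cover uses at least 2 test cases; among all covering selections none totals below 24.
Greedy by coverage-per-runtime would pick T3, T4, T7, T5 for 27 — worse than the optimum 24.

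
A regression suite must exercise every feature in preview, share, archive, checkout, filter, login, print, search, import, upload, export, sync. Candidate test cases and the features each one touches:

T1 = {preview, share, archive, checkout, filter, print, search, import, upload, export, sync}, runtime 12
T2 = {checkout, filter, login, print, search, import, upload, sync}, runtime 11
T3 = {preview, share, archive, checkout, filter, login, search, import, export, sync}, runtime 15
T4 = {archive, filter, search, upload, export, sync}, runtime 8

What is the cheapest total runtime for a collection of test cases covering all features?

23

T1, T2 cover every feature at runtime 12 + 11 = 23.
Any cover uses at least 2 test cases; among all covering selections none totals below 23.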